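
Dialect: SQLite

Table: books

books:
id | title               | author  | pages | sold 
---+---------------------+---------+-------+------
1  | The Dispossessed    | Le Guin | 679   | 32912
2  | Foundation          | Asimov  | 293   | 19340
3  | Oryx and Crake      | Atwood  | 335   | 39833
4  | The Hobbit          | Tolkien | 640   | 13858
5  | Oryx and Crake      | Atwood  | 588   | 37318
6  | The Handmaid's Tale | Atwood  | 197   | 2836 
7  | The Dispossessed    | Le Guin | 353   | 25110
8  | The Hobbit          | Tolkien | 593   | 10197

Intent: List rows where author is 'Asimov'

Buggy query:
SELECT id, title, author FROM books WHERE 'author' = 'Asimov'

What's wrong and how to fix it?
Bug: Single quotes denote string literals in SQL; the column name is being compared as a constant string

Fix: Reference the column as author without single quotes

Corrected query:
SELECT id, title, author FROM books WHERE author = 'Asimov'

Result:
id | title      | author
---+------------+-------
2  | Foundation | Asimov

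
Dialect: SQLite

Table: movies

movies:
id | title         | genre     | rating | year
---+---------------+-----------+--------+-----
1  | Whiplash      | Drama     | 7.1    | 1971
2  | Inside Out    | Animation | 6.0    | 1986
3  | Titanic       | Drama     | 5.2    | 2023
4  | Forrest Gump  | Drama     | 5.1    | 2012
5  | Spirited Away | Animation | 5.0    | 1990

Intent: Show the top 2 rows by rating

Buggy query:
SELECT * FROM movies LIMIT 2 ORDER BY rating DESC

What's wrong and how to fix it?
Bug: ORDER BY cannot follow LIMIT; LIMIT is the final clause

Fix: Sort with ORDER BY, then apply LIMIT

Corrected query:
SELECT * FROM movies ORDER BY rating DESC LIMIT 2

Result:
id | title      | genre     | rating | year
---+------------+-----------+--------+-----
1  | Whiplash   | Drama     | 7.1    | 1971
2  | Inside Out | Animation | 6      | 1986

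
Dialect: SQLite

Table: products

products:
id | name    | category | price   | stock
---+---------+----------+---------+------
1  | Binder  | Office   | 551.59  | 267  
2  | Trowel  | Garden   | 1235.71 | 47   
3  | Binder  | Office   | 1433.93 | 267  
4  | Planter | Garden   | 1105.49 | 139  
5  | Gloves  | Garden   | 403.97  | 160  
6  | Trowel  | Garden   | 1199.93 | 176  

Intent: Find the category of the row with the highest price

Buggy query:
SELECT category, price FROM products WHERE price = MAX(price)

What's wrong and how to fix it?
Bug: WHERE is evaluated per row; an aggregate over the whole table isn't defined there

Fix: Use a subquery: WHERE price = (SELECT MAX(price) FROM products)

Corrected query:
SELECT category, price FROM products WHERE price = (SELECT MAX(price) FROM products)

Result:
category | price  
---------+--------
Office   | 1433.93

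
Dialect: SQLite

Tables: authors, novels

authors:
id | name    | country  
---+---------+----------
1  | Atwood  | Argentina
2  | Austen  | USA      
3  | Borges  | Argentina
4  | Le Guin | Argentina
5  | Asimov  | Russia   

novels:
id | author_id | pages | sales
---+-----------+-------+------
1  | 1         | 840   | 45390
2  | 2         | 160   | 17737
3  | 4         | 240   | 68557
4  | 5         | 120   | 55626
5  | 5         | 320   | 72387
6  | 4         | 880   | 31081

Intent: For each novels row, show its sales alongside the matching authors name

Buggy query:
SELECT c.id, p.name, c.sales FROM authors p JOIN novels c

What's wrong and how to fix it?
Bug: JOIN with no ON clause produces a cartesian product; every novels row pairs with every authors row

Fix: Specify the join condition linking the foreign key to the parent id

Corrected query:
SELECT c.id, p.name, c.sales FROM authors p JOIN novels c ON c.author_id = p.id

Result:
id | name    | sales
---+---------+------
1  | Atwood  | 45390
2  | Austen  | 17737
3  | Le Guin | 68557
4  | Asimov  | 55626
5  | Asimov  | 72387
6  | Le Guin | 31081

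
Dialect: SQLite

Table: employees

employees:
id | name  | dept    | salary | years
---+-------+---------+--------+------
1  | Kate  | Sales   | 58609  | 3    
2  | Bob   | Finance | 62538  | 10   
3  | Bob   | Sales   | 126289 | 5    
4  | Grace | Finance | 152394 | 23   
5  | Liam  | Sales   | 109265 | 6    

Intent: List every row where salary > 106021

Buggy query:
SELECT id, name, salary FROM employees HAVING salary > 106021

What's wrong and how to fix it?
Bug: This is a non-aggregate query (no GROUP BY, no aggregates), so in SQLite the HAVING clause is invalid here; a row-level condition belongs in WHERE

Fix: Replace HAVING with WHERE since the condition applies to individual rows

Corrected query:
SELECT id, name, salary FROM employees WHERE salary > 106021

Result:
id | name  | salary
---+-------+-------
3  | Bob   | 126289
4  | Grace | 152394
5  | Liam  | 109265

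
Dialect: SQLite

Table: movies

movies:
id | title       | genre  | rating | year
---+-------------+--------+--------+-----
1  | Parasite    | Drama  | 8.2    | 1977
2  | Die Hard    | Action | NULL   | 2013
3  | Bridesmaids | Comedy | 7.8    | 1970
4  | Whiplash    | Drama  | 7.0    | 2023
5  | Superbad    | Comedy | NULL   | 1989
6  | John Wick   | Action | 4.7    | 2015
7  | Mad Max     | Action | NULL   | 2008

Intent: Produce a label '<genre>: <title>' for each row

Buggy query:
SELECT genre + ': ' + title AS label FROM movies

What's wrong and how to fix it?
Bug: SQLite uses || for string concatenation; + coerces text to numbers (yielding 0)

Fix: Replace + with || to concatenate text

Corrected query:
SELECT genre || ': ' || title AS label FROM movies

Result:
label              
-------------------
Drama: Parasite    
Action: Die Hard   
Comedy: Bridesmaids
Drama: Whiplash    
Comedy: Superbad   
Action: John Wick  
Action: Mad Max    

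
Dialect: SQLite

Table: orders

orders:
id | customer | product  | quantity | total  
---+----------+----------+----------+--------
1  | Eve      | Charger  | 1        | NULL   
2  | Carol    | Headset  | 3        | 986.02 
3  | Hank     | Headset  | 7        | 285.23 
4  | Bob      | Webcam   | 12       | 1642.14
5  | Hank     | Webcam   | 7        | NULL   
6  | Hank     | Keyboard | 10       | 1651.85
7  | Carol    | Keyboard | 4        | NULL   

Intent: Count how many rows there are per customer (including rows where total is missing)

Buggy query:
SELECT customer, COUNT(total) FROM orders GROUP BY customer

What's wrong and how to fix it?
Bug: COUNT(total) skips NULLs, so groups with missing total are undercounted

Fix: Replace COUNT(total) with COUNT(*)

Corrected query:
SELECT customer, COUNT(*) FROM orders GROUP BY customer

Result:
customer | COUNT(*)
---------+---------
Bob      | 1       
Carol    | 2       
Eve      | 1       
Hank     | 3       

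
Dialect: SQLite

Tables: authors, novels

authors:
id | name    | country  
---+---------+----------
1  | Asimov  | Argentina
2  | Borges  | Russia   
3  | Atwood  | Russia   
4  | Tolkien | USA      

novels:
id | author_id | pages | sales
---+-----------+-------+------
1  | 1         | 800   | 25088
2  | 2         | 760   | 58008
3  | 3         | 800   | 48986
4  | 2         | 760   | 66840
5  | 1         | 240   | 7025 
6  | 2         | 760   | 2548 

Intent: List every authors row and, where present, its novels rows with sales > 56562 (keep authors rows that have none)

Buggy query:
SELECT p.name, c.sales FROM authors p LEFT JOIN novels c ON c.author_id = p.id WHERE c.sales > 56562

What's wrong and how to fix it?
Bug: Filtering c.sales in WHERE discards the NULL rows produced by LEFT JOIN, turning it into an inner join

Fix: Move the right-table condition into the ON clause so unmatched parents are kept

Corrected query:
SELECT p.name, c.sales FROM authors p LEFT JOIN novels c ON c.author_id = p.id AND c.sales > 56562

Result:
name    | sales
--------+------
Asimov  | NULL 
Borges  | 58008
Borges  | 66840
Atwood  | NULL 
Tolkien | NULL 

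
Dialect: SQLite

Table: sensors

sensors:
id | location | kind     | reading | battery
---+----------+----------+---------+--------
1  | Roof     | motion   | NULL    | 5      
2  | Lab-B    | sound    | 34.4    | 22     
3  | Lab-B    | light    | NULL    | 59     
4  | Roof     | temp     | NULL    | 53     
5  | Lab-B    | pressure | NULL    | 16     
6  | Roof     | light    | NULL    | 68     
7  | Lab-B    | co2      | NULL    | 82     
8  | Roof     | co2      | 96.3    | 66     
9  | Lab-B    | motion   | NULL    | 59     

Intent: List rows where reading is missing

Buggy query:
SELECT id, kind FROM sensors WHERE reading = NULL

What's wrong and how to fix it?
Bug: '= NULL' is always unknown in SQL three-valued logic, so no rows match

Fix: Use IS NULL to test for NULL

Corrected query:
SELECT id, kind FROM sensors WHERE reading IS NULL

Result:
id | kind    
---+---------
1  | motion  
3  | light   
4  | temp    
5  | pressure
6  | light   
7  | co2     
9  | motion  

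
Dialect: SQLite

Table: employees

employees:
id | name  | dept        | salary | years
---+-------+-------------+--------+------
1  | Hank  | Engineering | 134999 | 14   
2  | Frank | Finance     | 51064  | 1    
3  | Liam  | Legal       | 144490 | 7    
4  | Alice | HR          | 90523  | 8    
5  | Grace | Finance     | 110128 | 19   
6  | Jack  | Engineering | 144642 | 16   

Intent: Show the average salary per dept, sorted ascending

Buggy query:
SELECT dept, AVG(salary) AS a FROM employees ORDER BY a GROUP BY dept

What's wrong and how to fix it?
Bug: ORDER BY appears before GROUP BY; SQL clause order requires GROUP BY first

Fix: Reorder: SELECT … FROM … GROUP BY … ORDER BY …

Corrected query:
SELECT dept, AVG(salary) AS a FROM employees GROUP BY dept ORDER BY a

Result:
dept        | a       
------------+---------
Finance     | 80596   
HR          | 90523   
Engineering | 139820.5
Legal       | 144490  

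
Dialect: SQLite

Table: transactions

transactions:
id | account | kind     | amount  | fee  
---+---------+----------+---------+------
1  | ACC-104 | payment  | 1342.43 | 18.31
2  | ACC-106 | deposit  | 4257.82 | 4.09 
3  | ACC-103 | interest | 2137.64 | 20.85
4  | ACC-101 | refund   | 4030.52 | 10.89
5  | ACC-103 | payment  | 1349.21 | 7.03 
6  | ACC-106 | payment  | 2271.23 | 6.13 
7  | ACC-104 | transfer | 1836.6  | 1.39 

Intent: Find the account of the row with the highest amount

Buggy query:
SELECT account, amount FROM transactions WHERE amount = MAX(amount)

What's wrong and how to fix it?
Bug: WHERE is evaluated per row; an aggregate over the whole table isn't defined there

Fix: Use a subquery: WHERE amount = (SELECT MAX(amount) FROM transactions)

Corrected query:
SELECT account, amount FROM transactions WHERE amount = (SELECT MAX(amount) FROM transactions)

Result:
account | amount 
--------+--------
ACC-106 | 4257.82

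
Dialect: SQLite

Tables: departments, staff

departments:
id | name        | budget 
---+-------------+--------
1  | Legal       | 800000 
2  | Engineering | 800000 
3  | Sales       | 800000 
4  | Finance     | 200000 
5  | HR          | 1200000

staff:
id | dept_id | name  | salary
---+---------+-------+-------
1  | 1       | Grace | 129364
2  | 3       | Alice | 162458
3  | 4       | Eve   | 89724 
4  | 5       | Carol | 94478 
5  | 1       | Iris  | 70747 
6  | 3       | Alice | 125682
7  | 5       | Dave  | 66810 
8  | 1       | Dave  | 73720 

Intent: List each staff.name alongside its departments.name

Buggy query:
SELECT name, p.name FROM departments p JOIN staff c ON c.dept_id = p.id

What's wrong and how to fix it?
Bug: 'name' exists in both joined tables, so the database can't tell which one is meant

Fix: Qualify the column with its table alias (c.name)

Corrected query:
SELECT c.name, p.name FROM departments p JOIN staff c ON c.dept_id = p.id

Result:
name  | name   
------+--------
Grace | Legal  
Alice | Sales  
Eve   | Finance
Carol | HR     
Iris  | Legal  
Alice | Sales  
Dave  | HR     
Dave  | Legal  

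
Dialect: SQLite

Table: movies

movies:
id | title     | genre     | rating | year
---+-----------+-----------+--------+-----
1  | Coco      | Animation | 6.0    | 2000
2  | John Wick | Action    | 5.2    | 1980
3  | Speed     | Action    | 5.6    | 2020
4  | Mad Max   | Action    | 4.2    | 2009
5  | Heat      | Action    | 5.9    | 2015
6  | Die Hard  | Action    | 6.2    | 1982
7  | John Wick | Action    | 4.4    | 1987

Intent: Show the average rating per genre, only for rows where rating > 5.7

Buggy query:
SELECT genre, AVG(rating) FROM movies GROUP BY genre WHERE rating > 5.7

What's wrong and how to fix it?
Bug: WHERE cannot follow GROUP BY

Fix: Move the WHERE clause before GROUP BY

Corrected query:
SELECT genre, AVG(rating) FROM movies WHERE rating > 5.7 GROUP BY genre

Result:
genre     | AVG(rating)
----------+------------
Action    | 6.05       
Animation | 6          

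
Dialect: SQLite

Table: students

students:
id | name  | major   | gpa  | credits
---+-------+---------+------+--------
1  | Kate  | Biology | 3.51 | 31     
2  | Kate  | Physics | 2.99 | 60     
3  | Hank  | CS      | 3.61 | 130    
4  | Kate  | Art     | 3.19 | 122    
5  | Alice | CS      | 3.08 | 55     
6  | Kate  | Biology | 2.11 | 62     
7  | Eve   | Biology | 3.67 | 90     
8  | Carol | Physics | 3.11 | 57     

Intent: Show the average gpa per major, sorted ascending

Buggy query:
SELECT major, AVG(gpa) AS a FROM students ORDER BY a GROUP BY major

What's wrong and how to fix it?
Bug: ORDER BY appears before GROUP BY; SQL clause order requires GROUP BY first

Fix: Reorder: SELECT … FROM … GROUP BY … ORDER BY …

Corrected query:
SELECT major, AVG(gpa) AS a FROM students GROUP BY major ORDER BY a

Result:
major   | a       
--------+---------
Physics | 3.05    
Biology | 3.096667
Art     | 3.19    
CS      | 3.345   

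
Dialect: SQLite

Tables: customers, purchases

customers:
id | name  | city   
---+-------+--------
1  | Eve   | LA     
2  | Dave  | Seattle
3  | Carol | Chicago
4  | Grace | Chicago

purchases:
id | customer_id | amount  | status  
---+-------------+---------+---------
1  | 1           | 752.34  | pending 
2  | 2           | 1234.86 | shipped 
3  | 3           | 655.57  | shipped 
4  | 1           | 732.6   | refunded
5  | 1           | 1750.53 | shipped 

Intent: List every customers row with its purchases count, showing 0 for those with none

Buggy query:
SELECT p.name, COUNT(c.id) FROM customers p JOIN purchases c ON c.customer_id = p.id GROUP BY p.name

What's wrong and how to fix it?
Bug: An inner join excludes parents with zero children

Fix: Switch to LEFT JOIN to retain unmatched parent rows

Corrected query:
SELECT p.name, COUNT(c.id) FROM customers p LEFT JOIN purchases c ON c.customer_id = p.id GROUP BY p.name

Result:
name  | COUNT(c.id)
------+------------
Carol | 1          
Dave  | 1          
Eve   | 3          
Grace | 0          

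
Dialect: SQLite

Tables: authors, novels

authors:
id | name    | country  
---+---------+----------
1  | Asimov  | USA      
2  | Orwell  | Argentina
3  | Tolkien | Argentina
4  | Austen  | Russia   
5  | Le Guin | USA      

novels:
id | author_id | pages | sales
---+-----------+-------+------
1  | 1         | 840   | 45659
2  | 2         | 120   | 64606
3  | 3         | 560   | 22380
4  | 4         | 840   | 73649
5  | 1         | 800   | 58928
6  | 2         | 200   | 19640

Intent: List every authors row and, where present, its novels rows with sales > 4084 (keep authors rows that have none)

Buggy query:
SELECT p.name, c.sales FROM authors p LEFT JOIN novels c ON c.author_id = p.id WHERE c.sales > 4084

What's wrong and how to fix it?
Bug: A WHERE condition on the right-hand table after LEFT JOIN drops unmatched parents

Fix: Put 'c.sales > 4084' in the JOIN's ON clause instead of WHERE

Corrected query:
SELECT p.name, c.sales FROM authors p LEFT JOIN novels c ON c.author_id = p.id AND c.sales > 4084

Result:
name    | sales
--------+------
Asimov  | 45659
Asimov  | 58928
Orwell  | 19640
Orwell  | 64606
Tolkien | 22380
Austen  | 73649
Le Guin | NULL 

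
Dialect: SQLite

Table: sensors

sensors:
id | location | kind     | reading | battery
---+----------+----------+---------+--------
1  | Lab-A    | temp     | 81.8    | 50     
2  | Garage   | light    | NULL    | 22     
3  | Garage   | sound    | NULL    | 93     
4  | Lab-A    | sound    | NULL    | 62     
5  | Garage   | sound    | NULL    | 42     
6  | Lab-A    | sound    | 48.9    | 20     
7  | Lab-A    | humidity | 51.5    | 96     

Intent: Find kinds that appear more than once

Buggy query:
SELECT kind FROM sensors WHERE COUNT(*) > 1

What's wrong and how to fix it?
Bug: WHERE can't reference COUNT(*); aggregates are computed after WHERE

Fix: Group first, then use HAVING for the count condition

Corrected query:
SELECT kind FROM sensors GROUP BY kind HAVING COUNT(*) > 1

Result:
kind 
-----
sound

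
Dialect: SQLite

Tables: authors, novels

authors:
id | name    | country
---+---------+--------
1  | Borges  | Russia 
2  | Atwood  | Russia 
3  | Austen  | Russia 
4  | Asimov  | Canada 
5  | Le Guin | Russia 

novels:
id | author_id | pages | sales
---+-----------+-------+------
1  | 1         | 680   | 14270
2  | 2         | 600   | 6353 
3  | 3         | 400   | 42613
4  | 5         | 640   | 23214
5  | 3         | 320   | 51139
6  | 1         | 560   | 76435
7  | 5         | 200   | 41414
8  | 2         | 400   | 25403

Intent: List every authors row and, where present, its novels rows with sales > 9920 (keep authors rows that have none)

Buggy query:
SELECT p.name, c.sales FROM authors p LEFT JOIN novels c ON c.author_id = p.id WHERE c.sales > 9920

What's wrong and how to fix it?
Bug: A WHERE condition on the right-hand table after LEFT JOIN drops unmatched parents

Fix: Put 'c.sales > 9920' in the JOIN's ON clause instead of WHERE

Corrected query:
SELECT p.name, c.sales FROM authors p LEFT JOIN novels c ON c.author_id = p.id AND c.sales > 9920

Result:
name    | sales
--------+------
Borges  | 14270
Borges  | 76435
Atwood  | 25403
Austen  | 42613
Austen  | 51139
Asimov  | NULL 
Le Guin | 23214
Le Guin | 41414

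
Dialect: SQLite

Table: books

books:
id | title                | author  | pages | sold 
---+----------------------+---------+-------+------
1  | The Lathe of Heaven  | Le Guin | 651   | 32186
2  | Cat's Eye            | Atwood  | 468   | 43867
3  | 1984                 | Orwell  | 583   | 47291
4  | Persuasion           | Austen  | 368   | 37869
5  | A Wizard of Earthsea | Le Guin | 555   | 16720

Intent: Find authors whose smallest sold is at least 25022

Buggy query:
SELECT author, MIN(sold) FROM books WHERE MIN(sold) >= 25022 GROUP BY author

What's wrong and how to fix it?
Bug: MIN() in WHERE is a misuse of aggregate

Fix: Use HAVING for the per-group MIN condition

Corrected query:
SELECT author, MIN(sold) FROM books GROUP BY author HAVING MIN(sold) >= 25022

Result:
author | MIN(sold)
-------+----------
Atwood | 43867    
Austen | 37869    
Orwell | 47291    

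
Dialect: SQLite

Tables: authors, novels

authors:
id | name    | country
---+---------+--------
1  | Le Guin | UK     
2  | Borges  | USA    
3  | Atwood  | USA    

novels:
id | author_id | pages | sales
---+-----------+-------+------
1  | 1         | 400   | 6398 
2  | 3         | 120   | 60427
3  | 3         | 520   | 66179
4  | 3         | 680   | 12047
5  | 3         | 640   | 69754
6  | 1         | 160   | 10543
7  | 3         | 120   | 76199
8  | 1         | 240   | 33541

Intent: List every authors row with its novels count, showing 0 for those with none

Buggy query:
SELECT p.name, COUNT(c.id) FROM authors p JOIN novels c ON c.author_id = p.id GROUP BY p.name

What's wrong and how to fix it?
Bug: INNER JOIN drops authors rows that have no matching novels rows

Fix: Switch to LEFT JOIN to retain unmatched parent rows

Corrected query:
SELECT p.name, COUNT(c.id) FROM authors p LEFT JOIN novels c ON c.author_id = p.id GROUP BY p.name

Result:
name    | COUNT(c.id)
--------+------------
Atwood  | 5          
Borges  | 0          
Le Guin | 3          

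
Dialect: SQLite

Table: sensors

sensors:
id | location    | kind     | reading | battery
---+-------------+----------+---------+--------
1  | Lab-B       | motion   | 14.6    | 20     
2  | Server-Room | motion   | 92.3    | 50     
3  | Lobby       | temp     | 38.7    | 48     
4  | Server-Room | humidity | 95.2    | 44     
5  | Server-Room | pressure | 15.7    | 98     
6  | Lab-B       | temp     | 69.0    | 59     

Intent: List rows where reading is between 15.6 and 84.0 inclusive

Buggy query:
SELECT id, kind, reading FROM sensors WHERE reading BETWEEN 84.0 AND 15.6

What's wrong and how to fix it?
Bug: The bounds are reversed; BETWEEN a AND b requires a <= b to match anything

Fix: Write BETWEEN 15.6 AND 84.0

Corrected query:
SELECT id, kind, reading FROM sensors WHERE reading BETWEEN 15.6 AND 84.0

Result:
id | kind     | reading
---+----------+--------
3  | temp     | 38.7   
5  | pressure | 15.7   
6  | temp     | 69     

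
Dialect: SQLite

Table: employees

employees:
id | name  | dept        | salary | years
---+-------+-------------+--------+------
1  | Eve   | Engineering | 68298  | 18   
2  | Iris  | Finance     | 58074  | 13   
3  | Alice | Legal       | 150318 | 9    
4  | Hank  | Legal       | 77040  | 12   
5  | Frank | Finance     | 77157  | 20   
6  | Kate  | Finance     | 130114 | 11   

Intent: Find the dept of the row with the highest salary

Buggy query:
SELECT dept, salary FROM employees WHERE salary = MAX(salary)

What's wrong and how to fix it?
Bug: MAX(salary) is an aggregate and cannot be used directly in WHERE

Fix: Use a subquery: WHERE salary = (SELECT MAX(salary) FROM employees)

Corrected query:
SELECT dept, salary FROM employees WHERE salary = (SELECT MAX(salary) FROM employees)

Result:
dept  | salary
------+-------
Legal | 150318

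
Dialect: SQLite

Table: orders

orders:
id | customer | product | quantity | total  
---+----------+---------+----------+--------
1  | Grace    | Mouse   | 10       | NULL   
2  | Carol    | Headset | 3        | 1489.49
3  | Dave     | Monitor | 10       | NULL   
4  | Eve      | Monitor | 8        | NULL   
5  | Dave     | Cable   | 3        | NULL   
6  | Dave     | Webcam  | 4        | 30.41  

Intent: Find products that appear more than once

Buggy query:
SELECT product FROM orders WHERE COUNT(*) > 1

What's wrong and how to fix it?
Bug: COUNT(*) is an aggregate and cannot be used in WHERE

Fix: Group first, then use HAVING for the count condition

Corrected query:
SELECT product FROM orders GROUP BY product HAVING COUNT(*) > 1

Result:
product
-------
Monitor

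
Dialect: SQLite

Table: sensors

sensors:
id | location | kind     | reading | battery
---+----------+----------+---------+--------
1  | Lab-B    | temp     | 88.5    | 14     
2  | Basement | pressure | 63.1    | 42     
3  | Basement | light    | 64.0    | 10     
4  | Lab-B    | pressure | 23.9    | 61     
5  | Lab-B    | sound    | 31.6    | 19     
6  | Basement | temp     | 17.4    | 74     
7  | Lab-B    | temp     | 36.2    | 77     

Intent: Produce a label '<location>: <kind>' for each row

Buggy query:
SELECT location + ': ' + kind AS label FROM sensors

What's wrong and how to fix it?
Bug: '+' is numeric addition; on text columns SQLite converts them to 0 instead of concatenating

Fix: Replace + with || to concatenate text

Corrected query:
SELECT location || ': ' || kind AS label FROM sensors

Result:
label             
------------------
Lab-B: temp       
Basement: pressure
Basement: light   
Lab-B: pressure   
Lab-B: sound      
Basement: temp    
Lab-B: temp       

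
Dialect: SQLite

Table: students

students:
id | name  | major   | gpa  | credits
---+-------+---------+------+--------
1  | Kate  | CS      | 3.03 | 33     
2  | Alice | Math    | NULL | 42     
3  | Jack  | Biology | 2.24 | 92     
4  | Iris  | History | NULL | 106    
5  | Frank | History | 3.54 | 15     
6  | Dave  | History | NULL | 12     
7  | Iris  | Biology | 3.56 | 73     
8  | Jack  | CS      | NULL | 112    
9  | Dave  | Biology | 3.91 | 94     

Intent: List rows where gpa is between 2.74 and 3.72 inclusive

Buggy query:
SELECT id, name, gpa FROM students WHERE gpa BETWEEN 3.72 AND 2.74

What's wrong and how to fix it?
Bug: The bounds are reversed; BETWEEN a AND b requires a <= b to match anything

Fix: Write BETWEEN 2.74 AND 3.72

Corrected query:
SELECT id, name, gpa FROM students WHERE gpa BETWEEN 2.74 AND 3.72

Result:
id | name  | gpa 
---+-------+-----
1  | Kate  | 3.03
5  | Frank | 3.54
7  | Iris  | 3.56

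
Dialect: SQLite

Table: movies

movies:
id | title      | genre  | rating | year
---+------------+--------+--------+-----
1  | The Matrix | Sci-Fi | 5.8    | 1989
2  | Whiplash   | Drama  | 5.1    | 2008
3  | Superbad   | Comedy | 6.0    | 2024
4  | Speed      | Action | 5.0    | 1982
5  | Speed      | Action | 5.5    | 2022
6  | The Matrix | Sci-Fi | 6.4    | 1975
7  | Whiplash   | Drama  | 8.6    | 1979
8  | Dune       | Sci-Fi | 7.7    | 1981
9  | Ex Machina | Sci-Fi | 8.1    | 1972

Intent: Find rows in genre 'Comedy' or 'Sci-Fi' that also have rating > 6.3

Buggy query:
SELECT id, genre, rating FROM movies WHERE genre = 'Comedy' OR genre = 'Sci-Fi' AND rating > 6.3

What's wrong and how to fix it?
Bug: AND binds tighter than OR, so this parses as genre = 'Comedy' OR (genre = 'Sci-Fi' AND rating > 6.3)

Fix: Add parentheses around the OR so the AND applies to both alternatives

Corrected query:
SELECT id, genre, rating FROM movies WHERE (genre = 'Comedy' OR genre = 'Sci-Fi') AND rating > 6.3

Result:
id | genre  | rating
---+--------+-------
6  | Sci-Fi | 6.4   
8  | Sci-Fi | 7.7   
9  | Sci-Fi | 8.1   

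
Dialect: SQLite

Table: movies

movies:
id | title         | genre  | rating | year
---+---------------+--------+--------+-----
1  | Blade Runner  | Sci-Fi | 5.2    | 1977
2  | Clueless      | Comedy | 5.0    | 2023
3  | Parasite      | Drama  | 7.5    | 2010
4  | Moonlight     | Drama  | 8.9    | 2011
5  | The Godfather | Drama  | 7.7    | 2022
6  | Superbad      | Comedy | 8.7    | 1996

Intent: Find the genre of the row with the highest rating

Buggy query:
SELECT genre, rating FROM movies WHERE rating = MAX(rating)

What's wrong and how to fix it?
Bug: MAX(rating) is an aggregate and cannot be used directly in WHERE

Fix: Use a subquery: WHERE rating = (SELECT MAX(rating) FROM movies)

Corrected query:
SELECT genre, rating FROM movies WHERE rating = (SELECT MAX(rating) FROM movies)

Result:
genre | rating
------+-------
Drama | 8.9   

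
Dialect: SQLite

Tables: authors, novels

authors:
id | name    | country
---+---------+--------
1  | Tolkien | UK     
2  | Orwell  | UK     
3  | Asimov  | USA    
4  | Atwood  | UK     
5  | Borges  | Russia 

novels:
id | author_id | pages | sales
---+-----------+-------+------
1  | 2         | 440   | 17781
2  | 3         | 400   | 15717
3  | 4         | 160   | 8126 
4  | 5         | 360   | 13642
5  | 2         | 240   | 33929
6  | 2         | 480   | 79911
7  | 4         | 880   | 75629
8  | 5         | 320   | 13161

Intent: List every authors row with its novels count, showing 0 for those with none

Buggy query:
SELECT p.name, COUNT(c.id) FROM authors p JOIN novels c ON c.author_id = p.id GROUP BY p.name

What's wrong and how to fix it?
Bug: INNER JOIN drops authors rows that have no matching novels rows

Fix: Use LEFT JOIN so parents without children still appear (COUNT(c.id) gives 0)

Corrected query:
SELECT p.name, COUNT(c.id) FROM authors p LEFT JOIN novels c ON c.author_id = p.id GROUP BY p.name

Result:
name    | COUNT(c.id)
--------+------------
Asimov  | 1          
Atwood  | 2          
Borges  | 2          
Orwell  | 3          
Tolkien | 0          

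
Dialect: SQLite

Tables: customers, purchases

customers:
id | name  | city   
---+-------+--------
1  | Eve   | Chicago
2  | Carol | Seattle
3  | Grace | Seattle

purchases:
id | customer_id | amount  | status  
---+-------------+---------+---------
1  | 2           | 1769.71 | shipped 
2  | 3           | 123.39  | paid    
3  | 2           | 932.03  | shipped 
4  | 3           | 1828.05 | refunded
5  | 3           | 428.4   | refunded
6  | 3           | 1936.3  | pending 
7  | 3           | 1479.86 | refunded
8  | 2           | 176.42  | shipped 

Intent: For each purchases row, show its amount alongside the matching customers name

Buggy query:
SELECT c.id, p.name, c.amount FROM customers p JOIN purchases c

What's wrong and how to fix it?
Bug: Missing join condition: each purchases row is matched to all customers rows instead of just its own

Fix: Add ON c.customer_id = p.id to the JOIN

Corrected query:
SELECT c.id, p.name, c.amount FROM customers p JOIN purchases c ON c.customer_id = p.id

Result:
id | name  | amount 
---+-------+--------
1  | Carol | 1769.71
2  | Grace | 123.39 
3  | Carol | 932.03 
4  | Grace | 1828.05
5  | Grace | 428.4  
6  | Grace | 1936.3 
7  | Grace | 1479.86
8  | Carol | 176.42 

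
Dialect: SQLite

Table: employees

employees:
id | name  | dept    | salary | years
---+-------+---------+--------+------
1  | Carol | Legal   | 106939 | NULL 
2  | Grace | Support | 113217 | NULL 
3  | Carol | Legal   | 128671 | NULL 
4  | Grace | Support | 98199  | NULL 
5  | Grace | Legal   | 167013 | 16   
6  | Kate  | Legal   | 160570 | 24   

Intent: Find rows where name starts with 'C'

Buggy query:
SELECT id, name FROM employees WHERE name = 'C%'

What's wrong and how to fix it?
Bug: '=' compares the literal string including the % character; pattern matching needs LIKE

Fix: Replace '=' with LIKE so 'C%' is treated as a pattern

Corrected query:
SELECT id, name FROM employees WHERE name LIKE 'C%'

Result:
id | name 
---+------
1  | Carol
3  | Carol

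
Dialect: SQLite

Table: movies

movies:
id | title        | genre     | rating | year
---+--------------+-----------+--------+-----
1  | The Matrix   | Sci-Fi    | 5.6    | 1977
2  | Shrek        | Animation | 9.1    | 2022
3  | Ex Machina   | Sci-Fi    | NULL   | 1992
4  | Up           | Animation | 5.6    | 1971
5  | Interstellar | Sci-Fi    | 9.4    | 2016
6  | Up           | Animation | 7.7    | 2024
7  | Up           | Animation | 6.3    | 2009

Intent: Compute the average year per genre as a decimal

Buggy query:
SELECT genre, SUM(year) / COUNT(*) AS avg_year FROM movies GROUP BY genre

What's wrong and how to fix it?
Bug: Both operands are integers, so '/' performs integer division and truncates

Fix: Cast one side to REAL so the division keeps the fractional part

Corrected query:
SELECT genre, SUM(year) * 1.0 / COUNT(*) AS avg_year FROM movies GROUP BY genre

Result:
genre     | avg_year
----------+---------
Animation | 2006.5  
Sci-Fi    | 1995    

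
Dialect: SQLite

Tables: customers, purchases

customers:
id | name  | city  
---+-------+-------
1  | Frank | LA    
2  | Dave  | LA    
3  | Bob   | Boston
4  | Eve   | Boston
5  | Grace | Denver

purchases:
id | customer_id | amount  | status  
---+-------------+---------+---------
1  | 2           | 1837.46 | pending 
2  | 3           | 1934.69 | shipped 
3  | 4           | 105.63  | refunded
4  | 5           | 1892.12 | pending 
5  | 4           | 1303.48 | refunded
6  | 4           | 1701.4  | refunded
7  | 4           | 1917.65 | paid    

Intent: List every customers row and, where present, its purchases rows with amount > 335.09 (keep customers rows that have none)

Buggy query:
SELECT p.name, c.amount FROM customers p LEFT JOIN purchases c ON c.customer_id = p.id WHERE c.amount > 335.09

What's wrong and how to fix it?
Bug: Filtering c.amount in WHERE discards the NULL rows produced by LEFT JOIN, turning it into an inner join

Fix: Move the right-table condition into the ON clause so unmatched parents are kept

Corrected query:
SELECT p.name, c.amount FROM customers p LEFT JOIN purchases c ON c.customer_id = p.id AND c.amount > 335.09

Result:
name  | amount 
------+--------
Frank | NULL   
Dave  | 1837.46
Bob   | 1934.69
Eve   | 1303.48
Eve   | 1701.4 
Eve   | 1917.65
Grace | 1892.12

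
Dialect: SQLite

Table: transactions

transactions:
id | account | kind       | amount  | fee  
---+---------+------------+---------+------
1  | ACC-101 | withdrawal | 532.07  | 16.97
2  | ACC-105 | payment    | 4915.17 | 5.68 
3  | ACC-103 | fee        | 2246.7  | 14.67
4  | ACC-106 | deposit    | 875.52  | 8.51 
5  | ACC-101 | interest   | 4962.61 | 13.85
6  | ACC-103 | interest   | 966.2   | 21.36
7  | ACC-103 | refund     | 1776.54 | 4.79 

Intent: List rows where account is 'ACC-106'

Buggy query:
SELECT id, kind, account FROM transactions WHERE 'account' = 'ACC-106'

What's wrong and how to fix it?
Bug: 'account' in single quotes is a string literal, not the column; the comparison is literal-vs-literal and never true

Fix: Reference the column as account without single quotes

Corrected query:
SELECT id, kind, account FROM transactions WHERE account = 'ACC-106'

Result:
id | kind    | account
---+---------+--------
4  | deposit | ACC-106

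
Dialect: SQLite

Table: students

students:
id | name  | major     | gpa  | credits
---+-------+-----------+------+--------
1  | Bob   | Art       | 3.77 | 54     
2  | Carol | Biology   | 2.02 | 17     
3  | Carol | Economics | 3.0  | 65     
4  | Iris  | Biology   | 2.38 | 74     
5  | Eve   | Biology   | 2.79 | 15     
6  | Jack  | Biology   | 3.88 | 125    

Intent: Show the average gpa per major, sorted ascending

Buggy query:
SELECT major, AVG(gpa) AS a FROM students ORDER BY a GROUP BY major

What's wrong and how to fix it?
Bug: GROUP BY must precede ORDER BY

Fix: Move ORDER BY to the end, after GROUP BY

Corrected query:
SELECT major, AVG(gpa) AS a FROM students GROUP BY major ORDER BY a

Result:
major     | a     
----------+-------
Biology   | 2.7675
Economics | 3     
Art       | 3.77  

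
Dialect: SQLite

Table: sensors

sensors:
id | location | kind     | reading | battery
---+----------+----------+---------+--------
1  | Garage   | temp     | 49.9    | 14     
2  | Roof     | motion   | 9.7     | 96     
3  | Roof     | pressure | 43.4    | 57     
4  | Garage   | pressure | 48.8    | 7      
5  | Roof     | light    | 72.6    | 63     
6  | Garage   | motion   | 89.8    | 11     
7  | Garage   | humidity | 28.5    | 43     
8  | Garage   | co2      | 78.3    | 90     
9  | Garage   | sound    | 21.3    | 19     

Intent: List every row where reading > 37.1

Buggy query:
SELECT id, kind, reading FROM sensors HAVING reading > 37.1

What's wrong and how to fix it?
Bug: This is a non-aggregate query (no GROUP BY, no aggregates), so in SQLite the HAVING clause is invalid here; a row-level condition belongs in WHERE

Fix: Replace HAVING with WHERE since the condition applies to individual rows

Corrected query:
SELECT id, kind, reading FROM sensors WHERE reading > 37.1

Result:
id | kind     | reading
---+----------+--------
1  | temp     | 49.9   
3  | pressure | 43.4   
4  | pressure | 48.8   
5  | light    | 72.6   
6  | motion   | 89.8   
8  | co2      | 78.3   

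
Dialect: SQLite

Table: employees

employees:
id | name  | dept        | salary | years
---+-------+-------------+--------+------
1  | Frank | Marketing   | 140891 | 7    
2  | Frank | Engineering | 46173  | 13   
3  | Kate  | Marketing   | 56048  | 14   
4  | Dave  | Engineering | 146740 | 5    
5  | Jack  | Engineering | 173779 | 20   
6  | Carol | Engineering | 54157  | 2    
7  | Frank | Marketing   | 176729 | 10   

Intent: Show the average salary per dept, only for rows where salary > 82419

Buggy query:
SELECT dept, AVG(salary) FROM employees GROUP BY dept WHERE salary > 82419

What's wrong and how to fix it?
Bug: Row-level WHERE must come before GROUP BY in the clause order

Fix: Place WHERE between FROM and GROUP BY

Corrected query:
SELECT dept, AVG(salary) FROM employees WHERE salary > 82419 GROUP BY dept

Result:
dept        | AVG(salary)
------------+------------
Engineering | 160259.5   
Marketing   | 158810     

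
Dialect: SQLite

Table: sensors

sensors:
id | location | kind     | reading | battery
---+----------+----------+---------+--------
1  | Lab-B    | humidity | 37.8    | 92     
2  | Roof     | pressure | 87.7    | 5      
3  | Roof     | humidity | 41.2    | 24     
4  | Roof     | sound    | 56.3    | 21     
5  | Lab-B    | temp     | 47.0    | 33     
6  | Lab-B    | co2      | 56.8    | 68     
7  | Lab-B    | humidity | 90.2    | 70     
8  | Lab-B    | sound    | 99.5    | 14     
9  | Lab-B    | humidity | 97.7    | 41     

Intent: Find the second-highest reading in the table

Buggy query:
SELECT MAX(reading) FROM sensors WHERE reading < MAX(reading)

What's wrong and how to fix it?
Bug: The inner MAX is an aggregate inside WHERE, which is not allowed

Fix: Compute the overall MAX in a subquery, then take MAX of rows below it

Corrected query:
SELECT MAX(reading) FROM sensors WHERE reading < (SELECT MAX(reading) FROM sensors)

Result:
MAX(reading)
------------
97.7        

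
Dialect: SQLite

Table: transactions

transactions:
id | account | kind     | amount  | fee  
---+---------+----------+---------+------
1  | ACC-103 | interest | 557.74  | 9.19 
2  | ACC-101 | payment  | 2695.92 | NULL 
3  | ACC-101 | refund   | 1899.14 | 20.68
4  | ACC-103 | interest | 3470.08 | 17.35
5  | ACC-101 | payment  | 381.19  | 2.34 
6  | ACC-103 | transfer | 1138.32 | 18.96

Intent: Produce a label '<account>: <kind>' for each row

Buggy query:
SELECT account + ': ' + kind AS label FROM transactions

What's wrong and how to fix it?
Bug: '+' is numeric addition; on text columns SQLite converts them to 0 instead of concatenating

Fix: Replace + with || to concatenate text

Corrected query:
SELECT account || ': ' || kind AS label FROM transactions

Result:
label            
-----------------
ACC-103: interest
ACC-101: payment 
ACC-101: refund  
ACC-103: interest
ACC-101: payment 
ACC-103: transfer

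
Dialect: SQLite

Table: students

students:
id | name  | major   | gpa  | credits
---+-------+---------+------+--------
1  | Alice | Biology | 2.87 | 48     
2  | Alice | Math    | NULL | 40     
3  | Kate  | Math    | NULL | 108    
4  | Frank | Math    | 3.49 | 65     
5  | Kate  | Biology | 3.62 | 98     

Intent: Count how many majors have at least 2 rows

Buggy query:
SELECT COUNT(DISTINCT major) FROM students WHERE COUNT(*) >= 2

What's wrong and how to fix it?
Bug: COUNT(*) cannot appear in WHERE; the per-group count doesn't exist yet

Fix: Group first with HAVING COUNT(*) >= 2, then COUNT the resulting groups

Corrected query:
SELECT COUNT(*) FROM (SELECT major FROM students GROUP BY major HAVING COUNT(*) >= 2)

Result:
COUNT(*)
--------
2       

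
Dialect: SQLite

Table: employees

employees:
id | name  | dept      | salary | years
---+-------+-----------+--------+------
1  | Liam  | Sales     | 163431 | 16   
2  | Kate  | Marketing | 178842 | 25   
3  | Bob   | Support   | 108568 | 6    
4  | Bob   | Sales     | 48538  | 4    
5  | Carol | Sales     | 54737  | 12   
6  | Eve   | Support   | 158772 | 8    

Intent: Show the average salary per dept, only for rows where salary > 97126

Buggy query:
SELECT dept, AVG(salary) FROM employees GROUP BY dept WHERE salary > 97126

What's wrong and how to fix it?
Bug: Row-level WHERE must come before GROUP BY in the clause order

Fix: Move the WHERE clause before GROUP BY

Corrected query:
SELECT dept, AVG(salary) FROM employees WHERE salary > 97126 GROUP BY dept

Result:
dept      | AVG(salary)
----------+------------
Marketing | 178842     
Sales     | 163431     
Support   | 133670     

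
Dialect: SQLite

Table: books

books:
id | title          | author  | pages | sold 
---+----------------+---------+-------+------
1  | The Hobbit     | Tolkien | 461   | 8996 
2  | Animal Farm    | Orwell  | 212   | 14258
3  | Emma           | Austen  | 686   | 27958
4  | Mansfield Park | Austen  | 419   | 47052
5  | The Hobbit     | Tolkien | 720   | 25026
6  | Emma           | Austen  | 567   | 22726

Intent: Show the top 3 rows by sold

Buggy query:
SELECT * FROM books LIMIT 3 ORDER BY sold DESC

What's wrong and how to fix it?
Bug: ORDER BY cannot follow LIMIT; LIMIT is the final clause

Fix: Sort with ORDER BY, then apply LIMIT

Corrected query:
SELECT * FROM books ORDER BY sold DESC LIMIT 3

Result:
id | title          | author  | pages | sold 
---+----------------+---------+-------+------
4  | Mansfield Park | Austen  | 419   | 47052
3  | Emma           | Austen  | 686   | 27958
5  | The Hobbit     | Tolkien | 720   | 25026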